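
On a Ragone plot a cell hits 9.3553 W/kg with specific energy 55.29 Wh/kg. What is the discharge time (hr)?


t = E / P = 55.29 / 9.3553 = 5.910 hr

5.910 hr


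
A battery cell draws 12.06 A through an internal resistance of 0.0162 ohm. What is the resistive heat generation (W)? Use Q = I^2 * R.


I^2 = 145.44
Q = 145.44 * 0.0162 = 2.356 W

2.356 W


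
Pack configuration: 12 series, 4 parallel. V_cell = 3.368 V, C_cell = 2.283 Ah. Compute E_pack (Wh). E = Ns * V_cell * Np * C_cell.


E = Ns * Vcell * Np * Ccell = 12 * 3.368 * 4 * 2.283 = 369.1 Wh

369.1 Wh


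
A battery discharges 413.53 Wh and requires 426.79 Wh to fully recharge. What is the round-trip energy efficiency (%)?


eta_e = E_dis / E_chg * 100 = 413.53 / 426.79 * 100 = 96.89%

96.89%


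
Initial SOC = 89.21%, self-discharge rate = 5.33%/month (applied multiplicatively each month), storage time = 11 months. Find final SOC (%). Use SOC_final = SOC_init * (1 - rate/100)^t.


decay = (1 - 5.33/100)^11 = 0.54744
SOC_final = 89.21 * 0.54744 = 48.84%

48.84%


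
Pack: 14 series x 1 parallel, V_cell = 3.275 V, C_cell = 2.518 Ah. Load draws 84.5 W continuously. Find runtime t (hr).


Step 1: E_pack = Ns * V_cell * Np * C_cell = 14 * 3.275 * 1 * 2.518 = 115.45 Wh
Step 2: t = E_pack / P = 115.45 / 84.5 = 1.366 hr

1.366 hr


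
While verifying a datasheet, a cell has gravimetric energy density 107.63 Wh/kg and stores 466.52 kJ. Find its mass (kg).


Convert: E = 466.52 kJ = 129.59 Wh
m = E / ED = 129.59 / 107.63 = 1.204 kg

1.204 kg


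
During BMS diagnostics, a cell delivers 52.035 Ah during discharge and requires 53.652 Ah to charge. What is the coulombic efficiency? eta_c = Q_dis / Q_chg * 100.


eta_c = Q_dis / Q_chg * 100 = 52.035 / 53.652 * 100 = 96.99%

96.99%


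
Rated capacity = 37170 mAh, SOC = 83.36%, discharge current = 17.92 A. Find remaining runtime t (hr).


Convert: C_total = 37170 mAh = 37.17 Ah
Step 1: remaining = SOC/100 * C_total = 83.36/100 * 37.17 = 30.985 Ah
Step 2: t = remaining / I = 30.985 / 17.92 = 1.729 hr

1.729 hr


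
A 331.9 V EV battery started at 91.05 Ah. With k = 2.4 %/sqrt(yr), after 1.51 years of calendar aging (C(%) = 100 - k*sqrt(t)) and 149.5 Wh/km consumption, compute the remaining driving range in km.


Step 1: capacity retention = 100 - 2.4 * sqrt(1.51) = 100 - 2.4 * 1.2288 = 97.051%
Step 2: C_now = 91.05 * 97.051/100 = 88.365 Ah
Step 3: E_pack = V * C_now = 331.9 * 88.365 = 29328 Wh
Step 4: range = E_pack / consumption = 29328 / 149.5 = 196.2 km

196.2 km


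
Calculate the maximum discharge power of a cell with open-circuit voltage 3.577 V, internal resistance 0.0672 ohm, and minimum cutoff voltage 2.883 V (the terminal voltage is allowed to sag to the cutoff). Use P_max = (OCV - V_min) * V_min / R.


dV = OCV - V_min = 0.694 V (so I_max = dV / R)
P_max = dV * V_min / R = 0.694 * 2.883 / 0.0672 = 29.77 W

29.77 W


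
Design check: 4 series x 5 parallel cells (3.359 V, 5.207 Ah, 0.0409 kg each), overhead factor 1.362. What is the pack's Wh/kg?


Step 1: V_pack = 4 * 3.359 = 13.436 V
Step 2: C_pack = 5 * 5.207 = 26.035 Ah
Step 3: E_pack = V_pack * C_pack = 13.436 * 26.035 = 349.81 Wh
Step 4: m_pack = 4 * 5 * 0.0409 * 1.362 = 1.1141 kg
Step 5: ED = E_pack / m_pack = 349.81 / 1.1141 = 314.0 Wh/kg

314.0 Wh/kg


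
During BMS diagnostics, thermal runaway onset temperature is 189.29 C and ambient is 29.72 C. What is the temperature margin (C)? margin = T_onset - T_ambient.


margin = T_onset - T_ambient = 189.29 - 29.72 = 159.57 C

159.57 C


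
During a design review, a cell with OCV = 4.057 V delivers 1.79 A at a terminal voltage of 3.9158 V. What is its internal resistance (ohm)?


R = (OCV - V) / I = (4.057 - 3.9158) / 1.79 = 0.07888 ohm

0.07888 ohm


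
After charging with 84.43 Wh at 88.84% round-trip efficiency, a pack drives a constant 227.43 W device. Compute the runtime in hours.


Step 1: E_discharge = eta/100 * E_charge = 88.84/100 * 84.43 = 75.008 Wh
Step 2: t = E_discharge / P = 75.008 / 227.43 = 0.3298 hr

0.3298 hr


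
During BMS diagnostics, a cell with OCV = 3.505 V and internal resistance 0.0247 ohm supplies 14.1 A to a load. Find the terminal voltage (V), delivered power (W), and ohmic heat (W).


Step 1: V_terminal = OCV - I*R = 3.505 - 14.1 * 0.0247 = 3.1567 V
Step 2: P_out = V_terminal * I = 3.1567 * 14.1 = 44.51 W
Step 3: Q = I^2 * R = 14.1^2 * 0.0247 = 4.911 W

V=3.1567 V, P=44.51 W, Q=4.911 W


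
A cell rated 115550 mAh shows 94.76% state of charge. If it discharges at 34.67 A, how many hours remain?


Convert: C_total = 115550 mAh = 115.55 Ah
Step 1: remaining = SOC/100 * C_total = 94.76/100 * 115.55 = 109.5 Ah
Step 2: t = remaining / I = 109.5 / 34.67 = 3.158 hr

3.158 hr


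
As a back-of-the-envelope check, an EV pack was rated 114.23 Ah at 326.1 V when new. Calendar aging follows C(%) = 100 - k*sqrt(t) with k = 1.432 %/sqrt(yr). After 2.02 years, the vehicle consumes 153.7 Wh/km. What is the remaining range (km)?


Step 1: capacity retention = 100 - 1.432 * sqrt(2.02) = 100 - 1.432 * 1.4213 = 97.965%
Step 2: C_now = 114.23 * 97.965/100 = 111.91 Ah
Step 3: E_pack = V * C_now = 326.1 * 111.91 = 36494 Wh
Step 4: range = E_pack / consumption = 36494 / 153.7 = 237.4 km

237.4 km


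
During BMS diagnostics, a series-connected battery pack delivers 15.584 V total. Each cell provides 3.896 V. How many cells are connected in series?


Rearranging: n = V_pack / V_cell = 15.584 / 3.896 = 4 cells

4


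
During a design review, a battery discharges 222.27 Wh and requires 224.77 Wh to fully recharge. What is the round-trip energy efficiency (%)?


Round-trip efficiency = 222.27/224.77 * 100% = 98.89%

98.89%


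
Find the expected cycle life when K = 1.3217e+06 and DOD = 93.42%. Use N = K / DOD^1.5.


Step 1: DOD^1.5 = 93.42^1.5 = 902.94
Step 2: N = 1.3217e+06 / 902.94 = 1464 cycles

1464 cycles


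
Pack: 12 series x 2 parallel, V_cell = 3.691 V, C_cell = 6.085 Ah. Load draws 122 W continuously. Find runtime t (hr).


Step 1: E_pack = Ns * V_cell * Np * C_cell = 12 * 3.691 * 2 * 6.085 = 539.03 Wh
Step 2: t = E_pack / P = 539.03 / 122 = 4.418 hr

4.418 hr


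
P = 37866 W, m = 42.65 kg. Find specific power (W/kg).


Specific power = 37866 W / 42.65 kg = 887.8 W/kg

887.8 W/kg


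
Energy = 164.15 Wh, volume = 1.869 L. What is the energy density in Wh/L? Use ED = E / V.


ED = E / V = 164.15 / 1.869 = 87.83 Wh/L

87.83 Wh/L


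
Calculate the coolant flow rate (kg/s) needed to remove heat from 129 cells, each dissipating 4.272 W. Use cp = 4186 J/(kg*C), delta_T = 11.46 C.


Q_total = 129 * 4.272 = 551.09 W
m_dot = Q_total / (cp * dT) = 551.09 / (4186 * 11.46) = 0.01149 kg/s

0.01149 kg/s


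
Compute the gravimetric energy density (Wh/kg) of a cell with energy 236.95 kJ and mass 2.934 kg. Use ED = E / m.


Convert: E = 236.95 kJ = 65.819 Wh
ED = E / m = 65.819 / 2.934 = 22.43 Wh/kg

22.43 Wh/kg


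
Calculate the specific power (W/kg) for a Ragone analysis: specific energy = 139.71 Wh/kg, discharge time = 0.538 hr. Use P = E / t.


Specific power = 139.71 Wh/kg / 0.538 hr = 259.7 W/kg

259.7 W/kg


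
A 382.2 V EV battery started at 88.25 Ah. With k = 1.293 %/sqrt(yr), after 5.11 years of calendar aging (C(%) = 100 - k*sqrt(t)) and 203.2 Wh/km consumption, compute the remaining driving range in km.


Step 1: capacity retention = 100 - 1.293 * sqrt(5.11) = 100 - 1.293 * 2.2605 = 97.077%
Step 2: C_now = 88.25 * 97.077/100 = 85.67 Ah
Step 3: E_pack = V * C_now = 382.2 * 85.67 = 32743 Wh
Step 4: range = E_pack / consumption = 32743 / 203.2 = 161.1 km

161.1 km


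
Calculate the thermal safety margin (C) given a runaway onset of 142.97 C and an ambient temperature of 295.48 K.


Convert: T_ambient = 295.48 K = 22.33 C
margin = 142.97 - 22.33 = 120.64 C

120.64 C


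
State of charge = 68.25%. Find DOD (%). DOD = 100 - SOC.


Complement of SOC: DOD = 100% - 68.25% = 31.75%

31.75%


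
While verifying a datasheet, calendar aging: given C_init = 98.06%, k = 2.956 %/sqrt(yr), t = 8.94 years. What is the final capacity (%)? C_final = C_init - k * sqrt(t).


Step 1: sqrt(8.94 yr) = 2.99
Step 2: drop = 2.956 * 2.99 = 8.8384
Step 3: C_final = 98.06 - 8.8384 = 89.22%

89.22%


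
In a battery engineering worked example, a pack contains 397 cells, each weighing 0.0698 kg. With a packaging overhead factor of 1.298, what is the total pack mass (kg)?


Cell mass sum = 397 * 0.0698 = 27.711 kg
With overhead 1.298: m_pack = 27.711 * 1.298 = 35.97 kg

35.97 kg


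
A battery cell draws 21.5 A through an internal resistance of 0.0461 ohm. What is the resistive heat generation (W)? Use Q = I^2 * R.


Q = I^2 * R = 21.5^2 * 0.0461 = 21.31 W

21.31 W


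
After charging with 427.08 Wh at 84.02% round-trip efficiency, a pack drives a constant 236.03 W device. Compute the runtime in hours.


Step 1: E_discharge = eta/100 * E_charge = 84.02/100 * 427.08 = 358.83 Wh
Step 2: t = E_discharge / P = 358.83 / 236.03 = 1.520 hr

1.520 hr


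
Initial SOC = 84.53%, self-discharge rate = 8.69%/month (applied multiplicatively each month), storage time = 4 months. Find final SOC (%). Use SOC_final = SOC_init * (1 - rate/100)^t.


decay = (1 - 8.69/100)^4 = 0.69514
SOC_final = 84.53 * 0.69514 = 58.76%

58.76%


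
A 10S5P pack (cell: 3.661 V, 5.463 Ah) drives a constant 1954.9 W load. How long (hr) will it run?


Step 1: E_pack = Ns * V_cell * Np * C_cell = 10 * 3.661 * 5 * 5.463 = 1000 Wh
Step 2: t = E_pack / P = 1000 / 1954.9 = 0.5115 hr

0.5115 hr


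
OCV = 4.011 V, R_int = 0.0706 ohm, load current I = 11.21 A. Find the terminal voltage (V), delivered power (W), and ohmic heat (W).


Step 1: V_terminal = OCV - I*R = 4.011 - 11.21 * 0.0706 = 3.2196 V
Step 2: P_out = V_terminal * I = 3.2196 * 11.21 = 36.09 W
Step 3: Q = I^2 * R = 11.21^2 * 0.0706 = 8.872 W

V=3.2196 V, P=36.09 W, Q=8.872 W


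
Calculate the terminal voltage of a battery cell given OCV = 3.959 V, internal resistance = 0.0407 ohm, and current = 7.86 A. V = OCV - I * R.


V = OCV - I*R = 3.959 - 7.86 * 0.0407 = 3.639 V

3.639 V


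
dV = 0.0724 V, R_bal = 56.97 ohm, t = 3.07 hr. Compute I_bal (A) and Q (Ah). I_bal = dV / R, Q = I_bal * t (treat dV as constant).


I_bal = dV / R = 0.0724 / 56.97 = 0.0012708 A
Q = I_bal * t = 0.0012708 * 3.07 = 0.003901 Ah

I=0.0012708 A, Q=0.003901 Ah


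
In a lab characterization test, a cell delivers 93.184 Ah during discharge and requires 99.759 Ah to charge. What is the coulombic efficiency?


Coulombic efficiency = 93.184/99.759 * 100% = 93.41%

93.41%


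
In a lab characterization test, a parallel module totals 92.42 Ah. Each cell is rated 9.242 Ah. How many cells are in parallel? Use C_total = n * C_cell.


n = C_total / C_cell = 92.42 / 9.242 = 10

10


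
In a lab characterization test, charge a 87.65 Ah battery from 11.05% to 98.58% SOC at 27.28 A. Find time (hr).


Step 1: dSOC = 98.58% - 11.05% = 87.53%
Step 2: delta_Ah = 87.65 * 87.53 / 100 = 76.72 Ah
Step 3: t = 76.72 / 27.28 = 2.812 hr

2.812 hr


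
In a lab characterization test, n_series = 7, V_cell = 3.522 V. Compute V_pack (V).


Series voltages add: 7 * 3.522 V = 24.654 V

24.654 V


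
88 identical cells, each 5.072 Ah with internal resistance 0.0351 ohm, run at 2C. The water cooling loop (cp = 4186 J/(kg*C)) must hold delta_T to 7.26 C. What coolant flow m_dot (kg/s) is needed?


Step 1: I = 2 * 5.072 = 10.144 A
Step 2: Q_cell = I^2 * R = 10.144^2 * 0.0351 = 3.6118 W
Step 3: Q_total = 88 * 3.6118 = 317.84 W
Step 4: m_dot = Q_total / (cp * dT) = 317.84 / (4186 * 7.26) = 0.01046 kg/s

0.01046 kg/s


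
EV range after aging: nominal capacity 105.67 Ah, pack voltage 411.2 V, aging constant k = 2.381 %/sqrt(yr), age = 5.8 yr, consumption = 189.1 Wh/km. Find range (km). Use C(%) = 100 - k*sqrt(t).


Step 1: capacity retention = 100 - 2.381 * sqrt(5.8) = 100 - 2.381 * 2.4083 = 94.266%
Step 2: C_now = 105.67 * 94.266/100 = 99.611 Ah
Step 3: E_pack = V * C_now = 411.2 * 99.611 = 40960 Wh
Step 4: range = E_pack / consumption = 40960 / 189.1 = 216.6 km

216.6 km


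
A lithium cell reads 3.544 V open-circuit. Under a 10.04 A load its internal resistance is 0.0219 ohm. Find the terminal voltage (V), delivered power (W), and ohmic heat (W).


Step 1: V_terminal = OCV - I*R = 3.544 - 10.04 * 0.0219 = 3.3241 V
Step 2: P_out = V_terminal * I = 3.3241 * 10.04 = 33.37 W
Step 3: Q = I^2 * R = 10.04^2 * 0.0219 = 2.208 W

V=3.3241 V, P=33.37 W, Q=2.208 W


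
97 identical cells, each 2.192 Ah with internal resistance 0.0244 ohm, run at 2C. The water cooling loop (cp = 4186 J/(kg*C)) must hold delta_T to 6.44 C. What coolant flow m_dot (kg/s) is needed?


Step 1: I = 2 * 2.192 = 4.384 A
Step 2: Q_cell = I^2 * R = 4.384^2 * 0.0244 = 0.46895 W
Step 3: Q_total = 97 * 0.46895 = 45.488 W
Step 4: m_dot = Q_total / (cp * dT) = 45.488 / (4186 * 6.44) = 0.001687 kg/s

0.001687 kg/s


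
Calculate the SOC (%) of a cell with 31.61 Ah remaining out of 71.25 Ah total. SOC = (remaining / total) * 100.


SOC = (remaining / total) * 100 = (31.61 / 71.25) * 100 = 44.36%

44.36%


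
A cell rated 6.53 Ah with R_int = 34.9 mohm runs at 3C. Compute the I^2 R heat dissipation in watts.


Convert: R = 34.9 mohm = 0.0349 ohm
Step 1: I = C_rate * capacity = 3 * 6.53 = 19.59 A
Step 2: Q = I^2 * R = 19.59^2 * 0.0349 = 383.77 * 0.0349 = 13.39 W

13.39 W


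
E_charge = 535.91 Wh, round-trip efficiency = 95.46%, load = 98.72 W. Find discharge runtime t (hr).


Step 1: E_discharge = eta/100 * E_charge = 95.46/100 * 535.91 = 511.58 Wh
Step 2: t = E_discharge / P = 511.58 / 98.72 = 5.182 hr

5.182 hr


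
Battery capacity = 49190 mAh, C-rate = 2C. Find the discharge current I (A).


Convert: capacity = 49190 mAh = 49.19 Ah
I = C_rate * capacity = 2 * 49.19 = 98.38 A

98.38 A


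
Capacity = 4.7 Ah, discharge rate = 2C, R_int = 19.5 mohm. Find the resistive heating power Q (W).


Convert: R = 19.5 mohm = 0.0195 ohm
Step 1: I = C_rate * capacity = 2 * 4.7 = 9.4 A
Step 2: Q = I^2 * R = 9.4^2 * 0.0195 = 88.36 * 0.0195 = 1.723 W

1.723 W


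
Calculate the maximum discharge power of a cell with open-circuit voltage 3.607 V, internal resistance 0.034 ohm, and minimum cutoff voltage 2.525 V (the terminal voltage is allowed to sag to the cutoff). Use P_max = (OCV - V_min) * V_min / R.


P_max = (OCV - V_min) * V_min / R = (3.607 - 2.525) * 2.525 / 0.034 = 1.082 * 2.525 / 0.034 = 80.35 W

80.35 W


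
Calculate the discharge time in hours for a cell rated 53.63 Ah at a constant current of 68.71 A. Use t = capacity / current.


Runtime = 53.63 Ah / 68.71 A = 0.7805 hr

0.7805 hr


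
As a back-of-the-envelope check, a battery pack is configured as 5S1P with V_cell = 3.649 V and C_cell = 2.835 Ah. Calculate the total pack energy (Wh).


E = Ns * Vcell * Np * Ccell = 5 * 3.649 * 1 * 2.835 = 51.72 Wh

51.72 Wh


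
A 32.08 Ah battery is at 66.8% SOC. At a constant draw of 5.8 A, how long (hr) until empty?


Step 1: remaining = SOC/100 * C_total = 66.8/100 * 32.08 = 21.429 Ah
Step 2: t = remaining / I = 21.429 / 5.8 = 3.695 hr

3.695 hr


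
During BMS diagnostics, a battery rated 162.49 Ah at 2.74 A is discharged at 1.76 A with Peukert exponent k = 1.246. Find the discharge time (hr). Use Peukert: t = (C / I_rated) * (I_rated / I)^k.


Step 1: t_rated = C / I_rated = 162.49 / 2.74 = 59.303 hr
Step 2: ratio = 2.74 / 1.76 = 1.5568
Step 3: ratio^k = 1.5568^1.246 = 1.7359
Step 4: t = t_rated * ratio^k = 59.303 * 1.7359 = 102.9 hr

102.9 hr


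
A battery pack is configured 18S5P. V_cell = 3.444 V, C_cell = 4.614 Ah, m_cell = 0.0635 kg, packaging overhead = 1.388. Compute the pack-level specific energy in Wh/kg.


Step 1: V_pack = 18 * 3.444 = 61.992 V
Step 2: C_pack = 5 * 4.614 = 23.07 Ah
Step 3: E_pack = V_pack * C_pack = 61.992 * 23.07 = 1430.2 Wh
Step 4: m_pack = 18 * 5 * 0.0635 * 1.388 = 7.9324 kg
Step 5: ED = E_pack / m_pack = 1430.2 / 7.9324 = 180.3 Wh/kg

180.3 Wh/kg


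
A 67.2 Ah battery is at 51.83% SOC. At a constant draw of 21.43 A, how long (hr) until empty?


Step 1: remaining = SOC/100 * C_total = 51.83/100 * 67.2 = 34.83 Ah
Step 2: t = remaining / I = 34.83 / 21.43 = 1.625 hr

1.625 hr


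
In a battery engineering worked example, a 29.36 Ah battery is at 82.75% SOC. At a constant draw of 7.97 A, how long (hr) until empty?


Step 1: remaining = SOC/100 * C_total = 82.75/100 * 29.36 = 24.295 Ah
Step 2: t = remaining / I = 24.295 / 7.97 = 3.048 hr

3.048 hr


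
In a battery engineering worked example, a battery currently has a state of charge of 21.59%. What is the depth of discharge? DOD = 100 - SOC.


Complement of SOC: DOD = 100% - 21.59% = 78.41%

78.41%


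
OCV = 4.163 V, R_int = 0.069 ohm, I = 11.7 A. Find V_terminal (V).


V = OCV - I*R = 4.163 - 11.7 * 0.069 = 3.356 V

3.356 V


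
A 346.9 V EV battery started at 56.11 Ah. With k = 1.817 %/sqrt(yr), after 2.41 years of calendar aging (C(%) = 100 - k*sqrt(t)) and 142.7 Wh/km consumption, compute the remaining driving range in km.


Step 1: capacity retention = 100 - 1.817 * sqrt(2.41) = 100 - 1.817 * 1.5524 = 97.179%
Step 2: C_now = 56.11 * 97.179/100 = 54.527 Ah
Step 3: E_pack = V * C_now = 346.9 * 54.527 = 18915 Wh
Step 4: range = E_pack / consumption = 18915 / 142.7 = 132.6 km

132.6 km


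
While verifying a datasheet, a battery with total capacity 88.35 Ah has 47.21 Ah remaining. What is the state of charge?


SOC = (remaining / total) * 100 = (47.21 / 88.35) * 100 = 53.44%

53.44%


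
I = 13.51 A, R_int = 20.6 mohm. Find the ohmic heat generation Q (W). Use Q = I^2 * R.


Convert: R = 20.6 mohm = 0.0206 ohm
I^2 = 182.52
Q = 182.52 * 0.0206 = 3.760 W

3.760 W


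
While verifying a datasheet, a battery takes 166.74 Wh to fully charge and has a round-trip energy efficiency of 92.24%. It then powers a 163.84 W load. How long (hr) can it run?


Step 1: E_discharge = eta/100 * E_charge = 92.24/100 * 166.74 = 153.8 Wh
Step 2: t = E_discharge / P = 153.8 / 163.84 = 0.9387 hr

0.9387 hr


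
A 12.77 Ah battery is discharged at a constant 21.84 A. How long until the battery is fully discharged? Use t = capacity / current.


Runtime = 12.77 Ah / 21.84 A = 0.5847 hr

0.5847 hr


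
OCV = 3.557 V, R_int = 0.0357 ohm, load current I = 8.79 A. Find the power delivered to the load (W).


Step 1: V_terminal = OCV - I*R = 3.557 - 8.79 * 0.0357 = 3.2432 V
Step 2: P_out = V_terminal * I = 3.2432 * 8.79 = 28.51 W

28.51 W


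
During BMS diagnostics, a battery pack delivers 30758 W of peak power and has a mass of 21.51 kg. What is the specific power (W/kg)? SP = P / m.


Specific power = 30758 W / 21.51 kg = 1430 W/kg

1430 W/kg


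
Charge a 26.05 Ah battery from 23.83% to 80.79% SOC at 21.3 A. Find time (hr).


delta_Ah = 26.05 * (80.79 - 23.83) / 100 = 14.838 Ah
t = delta_Ah / I = 14.838 / 21.3 = 0.6966 hr

0.6966 hr


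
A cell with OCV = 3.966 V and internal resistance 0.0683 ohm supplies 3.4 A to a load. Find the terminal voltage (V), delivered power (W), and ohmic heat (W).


Step 1: V_terminal = OCV - I*R = 3.966 - 3.4 * 0.0683 = 3.7338 V
Step 2: P_out = V_terminal * I = 3.7338 * 3.4 = 12.69 W
Step 3: Q = I^2 * R = 3.4^2 * 0.0683 = 0.7895 W

V=3.7338 V, P=12.69 W, Q=0.7895 W


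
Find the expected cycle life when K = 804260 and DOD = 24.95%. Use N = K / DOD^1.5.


Step 1: DOD^1.5 = 24.95^1.5 = 124.63
Step 2: N = 804260 / 124.63 = 6453 cycles

6453 cycles


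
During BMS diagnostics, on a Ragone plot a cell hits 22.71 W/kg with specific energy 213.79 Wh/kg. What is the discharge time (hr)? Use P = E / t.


t = E / P = 213.79 / 22.71 = 9.414 hr

9.414 hr


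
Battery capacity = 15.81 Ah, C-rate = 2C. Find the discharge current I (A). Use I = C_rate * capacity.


At 2C: I = 2 * 15.81 Ah = 31.62 A

31.62 A


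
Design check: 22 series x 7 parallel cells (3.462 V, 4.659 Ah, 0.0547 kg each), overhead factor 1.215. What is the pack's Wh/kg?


Step 1: V_pack = 22 * 3.462 = 76.164 V
Step 2: C_pack = 7 * 4.659 = 32.613 Ah
Step 3: E_pack = V_pack * C_pack = 76.164 * 32.613 = 2483.9 Wh
Step 4: m_pack = 22 * 7 * 0.0547 * 1.215 = 10.235 kg
Step 5: ED = E_pack / m_pack = 2483.9 / 10.235 = 242.7 Wh/kg

242.7 Wh/kg


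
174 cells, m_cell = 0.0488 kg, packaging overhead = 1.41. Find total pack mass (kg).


m_pack = n * m_cell * overhead = 174 * 0.0488 * 1.41 = 11.97 kg

11.97 kg


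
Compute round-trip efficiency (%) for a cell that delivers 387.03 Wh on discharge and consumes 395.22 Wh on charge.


eta_e = E_dis / E_chg * 100 = 387.03 / 395.22 * 100 = 97.93%

97.93%


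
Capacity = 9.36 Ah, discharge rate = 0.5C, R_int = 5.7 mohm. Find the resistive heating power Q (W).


Convert: R = 5.7 mohm = 0.0057 ohm
Step 1: I = C_rate * capacity = 0.5 * 9.36 = 4.68 A
Step 2: Q = I^2 * R = 4.68^2 * 0.0057 = 21.902 * 0.0057 = 0.1248 W

0.1248 W


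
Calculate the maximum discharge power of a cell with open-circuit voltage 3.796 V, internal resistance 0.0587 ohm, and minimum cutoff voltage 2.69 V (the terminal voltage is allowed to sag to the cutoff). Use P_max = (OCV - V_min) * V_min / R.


P_max = (OCV - V_min) * V_min / R = (3.796 - 2.69) * 2.69 / 0.0587 = 1.106 * 2.69 / 0.0587 = 50.68 W

50.68 W


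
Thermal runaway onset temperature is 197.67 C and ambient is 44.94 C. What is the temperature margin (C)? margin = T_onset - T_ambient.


margin = T_onset - T_ambient = 197.67 - 44.94 = 152.73 C

152.73 C


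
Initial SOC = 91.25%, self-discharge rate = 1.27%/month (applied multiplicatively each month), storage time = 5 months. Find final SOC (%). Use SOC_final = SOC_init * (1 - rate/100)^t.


Monthly retention factor = 1 - 1.27/100 = 0.9873
Over 5 months: factor^5 = 0.93809
SOC_final = 91.25 * 0.93809 = 85.60%

85.60%


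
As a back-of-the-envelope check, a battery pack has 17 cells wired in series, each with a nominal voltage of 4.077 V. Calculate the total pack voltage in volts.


With 17 cells in series at 4.077 V each, V_pack = 69.309 V

69.309 V


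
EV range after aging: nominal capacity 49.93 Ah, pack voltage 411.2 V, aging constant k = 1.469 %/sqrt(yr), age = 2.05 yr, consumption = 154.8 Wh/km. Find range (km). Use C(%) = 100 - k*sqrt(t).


Step 1: capacity retention = 100 - 1.469 * sqrt(2.05) = 100 - 1.469 * 1.4318 = 97.897%
Step 2: C_now = 49.93 * 97.897/100 = 48.88 Ah
Step 3: E_pack = V * C_now = 411.2 * 48.88 = 20099 Wh
Step 4: range = E_pack / consumption = 20099 / 154.8 = 129.8 km

129.8 km


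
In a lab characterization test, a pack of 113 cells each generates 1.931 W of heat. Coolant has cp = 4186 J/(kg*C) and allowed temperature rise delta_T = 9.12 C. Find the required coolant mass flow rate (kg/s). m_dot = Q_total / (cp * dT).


Step 1: Total heat Q = 113 * 1.931 W = 218.2 W
Step 2: denom = cp * dT = 4186 * 9.12 = 38176
Step 3: m_dot = 218.2 / 38176 = 0.005716 kg/s

0.005716 kg/s


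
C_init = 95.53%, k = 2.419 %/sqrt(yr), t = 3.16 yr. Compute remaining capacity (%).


sqrt(t) = sqrt(3.16) = 1.7776
C_final = 95.53 - 2.419 * 1.7776 = 91.23%

91.23%


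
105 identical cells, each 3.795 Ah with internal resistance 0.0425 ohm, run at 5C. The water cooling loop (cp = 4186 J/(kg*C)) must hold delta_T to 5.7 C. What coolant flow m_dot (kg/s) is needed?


Step 1: I = 5 * 3.795 = 18.975 A
Step 2: Q_cell = I^2 * R = 18.975^2 * 0.0425 = 15.302 W
Step 3: Q_total = 105 * 15.302 = 1606.7 W
Step 4: m_dot = Q_total / (cp * dT) = 1606.7 / (4186 * 5.7) = 0.06734 kg/s

0.06734 kg/s


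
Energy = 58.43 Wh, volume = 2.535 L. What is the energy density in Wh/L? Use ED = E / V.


Volumetric ED = 58.43 Wh / 2.535 L = 23.05 Wh/L

23.05 Wh/L


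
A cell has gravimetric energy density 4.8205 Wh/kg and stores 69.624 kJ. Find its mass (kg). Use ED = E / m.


Convert: E = 69.624 kJ = 19.34 Wh
m = E / ED = 19.34 / 4.8205 = 4.012 kg

4.012 kg


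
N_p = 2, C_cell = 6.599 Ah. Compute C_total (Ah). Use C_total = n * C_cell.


C_total = 2 * 6.599 = 13.198 Ah

13.198 Ah


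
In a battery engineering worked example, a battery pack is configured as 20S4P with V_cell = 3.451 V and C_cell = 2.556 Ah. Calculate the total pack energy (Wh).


V_pack = 20 * 3.451 = 69.02 V
C_pack = 4 * 2.556 = 10.224 Ah
E = V_pack * C_pack = 69.02 * 10.224 = 705.7 Wh

705.7 Wh


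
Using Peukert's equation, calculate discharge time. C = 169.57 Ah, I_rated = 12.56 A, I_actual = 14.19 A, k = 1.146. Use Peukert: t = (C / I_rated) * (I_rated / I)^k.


t_rated = C / I_rated = 169.57 / 12.56 = 13.501 hr
(I_rated/I)^k = (0.88513)^1.146 = 0.8695
t = t_rated * (I_rated/I)^k = 13.501 * 0.8695 = 11.74 hr

11.74 hr


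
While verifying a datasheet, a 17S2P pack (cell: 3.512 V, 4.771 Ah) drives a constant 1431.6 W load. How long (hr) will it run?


Step 1: E_pack = Ns * V_cell * Np * C_cell = 17 * 3.512 * 2 * 4.771 = 569.7 Wh
Step 2: t = E_pack / P = 569.7 / 1431.6 = 0.3979 hr

0.3979 hr


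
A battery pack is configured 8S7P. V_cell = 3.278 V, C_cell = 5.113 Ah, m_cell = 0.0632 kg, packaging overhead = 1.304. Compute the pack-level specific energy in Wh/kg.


Step 1: V_pack = 8 * 3.278 = 26.224 V
Step 2: C_pack = 7 * 5.113 = 35.791 Ah
Step 3: E_pack = V_pack * C_pack = 26.224 * 35.791 = 938.58 Wh
Step 4: m_pack = 8 * 7 * 0.0632 * 1.304 = 4.6151 kg
Step 5: ED = E_pack / m_pack = 938.58 / 4.6151 = 203.4 Wh/kg

203.4 Wh/kg


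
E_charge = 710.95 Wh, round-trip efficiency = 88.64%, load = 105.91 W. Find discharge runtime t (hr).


Step 1: E_discharge = eta/100 * E_charge = 88.64/100 * 710.95 = 630.19 Wh
Step 2: t = E_discharge / P = 630.19 / 105.91 = 5.950 hr

5.950 hr


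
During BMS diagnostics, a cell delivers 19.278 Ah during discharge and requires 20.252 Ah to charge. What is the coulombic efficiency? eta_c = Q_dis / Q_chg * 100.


Coulombic efficiency = 19.278/20.252 * 100% = 95.19%

95.19%


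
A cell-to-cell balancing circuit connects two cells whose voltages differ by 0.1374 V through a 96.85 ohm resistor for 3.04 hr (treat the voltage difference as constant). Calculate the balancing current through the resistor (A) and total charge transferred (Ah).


First, Ohm's law: I_bal = 0.1374 V / 96.85 ohm = 0.0014187 A
Then Q = I * t = 0.0014187 A * 3.04 hr = 0.004313 Ah

I=0.0014187 A, Q=0.004313 Ah


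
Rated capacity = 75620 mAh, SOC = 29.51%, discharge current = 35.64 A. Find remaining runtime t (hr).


Convert: C_total = 75620 mAh = 75.62 Ah
Step 1: remaining = SOC/100 * C_total = 29.51/100 * 75.62 = 22.315 Ah
Step 2: t = remaining / I = 22.315 / 35.64 = 0.6261 hr

0.6261 hr


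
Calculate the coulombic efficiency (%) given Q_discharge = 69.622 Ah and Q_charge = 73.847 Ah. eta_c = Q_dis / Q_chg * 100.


eta_c = Q_dis / Q_chg * 100 = 69.622 / 73.847 * 100 = 94.28%

94.28%


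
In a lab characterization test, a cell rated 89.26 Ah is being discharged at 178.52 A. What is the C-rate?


C_rate = I / capacity = 178.52 / 89.26 = 2C

2C


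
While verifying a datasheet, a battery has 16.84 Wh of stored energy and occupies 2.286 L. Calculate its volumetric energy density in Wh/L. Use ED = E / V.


Volumetric ED = 16.84 Wh / 2.286 L = 7.367 Wh/L

7.367 Wh/L


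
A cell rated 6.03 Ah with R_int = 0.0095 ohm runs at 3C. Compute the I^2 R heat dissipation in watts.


Step 1: I = C_rate * capacity = 3 * 6.03 = 18.09 A
Step 2: Q = I^2 * R = 18.09^2 * 0.0095 = 327.25 * 0.0095 = 3.109 W

3.109 W


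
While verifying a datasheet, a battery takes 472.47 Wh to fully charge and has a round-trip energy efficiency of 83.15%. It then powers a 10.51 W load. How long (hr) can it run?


Step 1: E_discharge = eta/100 * E_charge = 83.15/100 * 472.47 = 392.86 Wh
Step 2: t = E_discharge / P = 392.86 / 10.51 = 37.38 hr

37.38 hr


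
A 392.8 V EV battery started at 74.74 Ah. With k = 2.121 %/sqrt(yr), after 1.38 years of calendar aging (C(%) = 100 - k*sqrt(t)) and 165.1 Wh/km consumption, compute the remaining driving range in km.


Step 1: capacity retention = 100 - 2.121 * sqrt(1.38) = 100 - 2.121 * 1.1747 = 97.508%
Step 2: C_now = 74.74 * 97.508/100 = 72.877 Ah
Step 3: E_pack = V * C_now = 392.8 * 72.877 = 28626 Wh
Step 4: range = E_pack / consumption = 28626 / 165.1 = 173.4 km

173.4 km


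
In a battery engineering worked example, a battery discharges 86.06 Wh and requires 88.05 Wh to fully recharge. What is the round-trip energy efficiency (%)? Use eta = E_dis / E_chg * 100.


eta_e = E_dis / E_chg * 100 = 86.06 / 88.05 * 100 = 97.74%

97.74%


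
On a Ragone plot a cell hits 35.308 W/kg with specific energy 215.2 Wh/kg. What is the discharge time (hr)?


t = E / P = 215.2 / 35.308 = 6.095 hr

6.095 hr


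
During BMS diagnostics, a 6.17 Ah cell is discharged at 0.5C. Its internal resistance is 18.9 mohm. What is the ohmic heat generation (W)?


Convert: R = 18.9 mohm = 0.0189 ohm
Step 1: I = C_rate * capacity = 0.5 * 6.17 = 3.085 A
Step 2: Q = I^2 * R = 3.085^2 * 0.0189 = 9.5172 * 0.0189 = 0.1799 W

0.1799 W


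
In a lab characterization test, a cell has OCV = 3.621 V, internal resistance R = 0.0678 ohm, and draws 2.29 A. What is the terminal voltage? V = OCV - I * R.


V = OCV - I*R = 3.621 - 2.29 * 0.0678 = 3.466 V

3.466 V


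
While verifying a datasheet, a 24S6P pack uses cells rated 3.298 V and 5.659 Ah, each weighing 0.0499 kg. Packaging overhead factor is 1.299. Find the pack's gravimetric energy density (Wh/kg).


Step 1: V_pack = 24 * 3.298 = 79.152 V
Step 2: C_pack = 6 * 5.659 = 33.954 Ah
Step 3: E_pack = V_pack * C_pack = 79.152 * 33.954 = 2687.5 Wh
Step 4: m_pack = 24 * 6 * 0.0499 * 1.299 = 9.3341 kg
Step 5: ED = E_pack / m_pack = 2687.5 / 9.3341 = 287.9 Wh/kg

287.9 Wh/kg


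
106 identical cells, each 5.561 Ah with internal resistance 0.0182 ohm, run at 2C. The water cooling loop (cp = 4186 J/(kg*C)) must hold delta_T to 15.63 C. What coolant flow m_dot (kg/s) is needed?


Step 1: I = 2 * 5.561 = 11.122 A
Step 2: Q_cell = I^2 * R = 11.122^2 * 0.0182 = 2.2513 W
Step 3: Q_total = 106 * 2.2513 = 238.64 W
Step 4: m_dot = Q_total / (cp * dT) = 238.64 / (4186 * 15.63) = 0.003647 kg/s

0.003647 kg/s


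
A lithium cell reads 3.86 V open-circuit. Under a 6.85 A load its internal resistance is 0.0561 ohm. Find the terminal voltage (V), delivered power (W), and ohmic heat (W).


Step 1: V_terminal = OCV - I*R = 3.86 - 6.85 * 0.0561 = 3.4757 V
Step 2: P_out = V_terminal * I = 3.4757 * 6.85 = 23.81 W
Step 3: Q = I^2 * R = 6.85^2 * 0.0561 = 2.632 W

V=3.4757 V, P=23.81 W, Q=2.632 W


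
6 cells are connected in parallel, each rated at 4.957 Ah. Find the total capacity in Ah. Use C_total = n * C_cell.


C_total = 6 * 4.957 = 29.742 Ah

29.742 Ah


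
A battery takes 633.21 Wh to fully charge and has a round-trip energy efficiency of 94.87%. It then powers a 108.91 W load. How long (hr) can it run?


Step 1: E_discharge = eta/100 * E_charge = 94.87/100 * 633.21 = 600.73 Wh
Step 2: t = E_discharge / P = 600.73 / 108.91 = 5.516 hr

5.516 hr


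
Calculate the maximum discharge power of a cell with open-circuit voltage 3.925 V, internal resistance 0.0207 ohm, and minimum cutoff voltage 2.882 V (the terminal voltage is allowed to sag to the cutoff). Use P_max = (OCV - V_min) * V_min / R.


P_max = (OCV - V_min) * V_min / R = (3.925 - 2.882) * 2.882 / 0.0207 = 1.043 * 2.882 / 0.0207 = 145.2 W

145.2 W


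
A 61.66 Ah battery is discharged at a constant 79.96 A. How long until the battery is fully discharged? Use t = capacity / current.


t = capacity / current = 61.66 / 79.96 = 0.7711 hr

0.7711 hr


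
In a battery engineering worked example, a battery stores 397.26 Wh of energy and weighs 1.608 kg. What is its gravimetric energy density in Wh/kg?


Specific energy = 397.26 Wh / 1.608 kg = 247.1 Wh/kg

247.1 Wh/kg


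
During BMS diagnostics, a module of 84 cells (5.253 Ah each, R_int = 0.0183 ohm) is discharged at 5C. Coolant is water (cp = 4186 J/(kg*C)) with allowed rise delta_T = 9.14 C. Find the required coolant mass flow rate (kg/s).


Step 1: I = 5 * 5.253 = 26.265 A
Step 2: Q_cell = I^2 * R = 26.265^2 * 0.0183 = 12.624 W
Step 3: Q_total = 84 * 12.624 = 1060.4 W
Step 4: m_dot = Q_total / (cp * dT) = 1060.4 / (4186 * 9.14) = 0.02772 kg/s

0.02772 kg/s


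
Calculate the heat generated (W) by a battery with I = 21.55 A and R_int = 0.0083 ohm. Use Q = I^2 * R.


I^2 = 464.4
Q = 464.4 * 0.0083 = 3.855 W

3.855 W


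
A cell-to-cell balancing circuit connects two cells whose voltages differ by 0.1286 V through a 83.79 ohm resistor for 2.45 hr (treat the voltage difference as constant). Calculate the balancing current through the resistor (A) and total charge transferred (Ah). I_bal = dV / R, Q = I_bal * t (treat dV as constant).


I_bal = dV / R = 0.1286 / 83.79 = 0.0015348 A
Q = I_bal * t = 0.0015348 * 2.45 = 0.003760 Ah

I=0.0015348 A, Q=0.003760 Ah


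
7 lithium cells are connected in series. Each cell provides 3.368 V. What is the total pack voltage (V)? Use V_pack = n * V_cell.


Series voltages add: 7 * 3.368 V = 23.576 V

23.576 V


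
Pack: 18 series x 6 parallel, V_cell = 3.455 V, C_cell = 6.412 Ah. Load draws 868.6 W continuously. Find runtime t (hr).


Step 1: E_pack = Ns * V_cell * Np * C_cell = 18 * 3.455 * 6 * 6.412 = 2392.6 Wh
Step 2: t = E_pack / P = 2392.6 / 868.6 = 2.755 hr

2.755 hr


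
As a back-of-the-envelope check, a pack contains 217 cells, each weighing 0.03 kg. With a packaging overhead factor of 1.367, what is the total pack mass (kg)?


Cell mass sum = 217 * 0.03 = 6.51 kg
With overhead 1.367: m_pack = 6.51 * 1.367 = 8.899 kg

8.899 kg


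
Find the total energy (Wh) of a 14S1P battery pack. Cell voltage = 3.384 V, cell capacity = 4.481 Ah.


E = Ns * Vcell * Np * Ccell = 14 * 3.384 * 1 * 4.481 = 212.3 Wh

212.3 Wh


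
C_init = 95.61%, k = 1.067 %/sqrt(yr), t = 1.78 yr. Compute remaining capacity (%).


Step 1: sqrt(1.78 yr) = 1.3342
Step 2: drop = 1.067 * 1.3342 = 1.4236
Step 3: C_final = 95.61 - 1.4236 = 94.19%

94.19%


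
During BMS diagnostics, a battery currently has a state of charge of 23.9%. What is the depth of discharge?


DOD = 100 - SOC = 100 - 23.9 = 76.1%

76.1%


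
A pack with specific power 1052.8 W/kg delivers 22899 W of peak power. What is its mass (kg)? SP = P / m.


m = P / SP = 22899 / 1052.8 = 21.75 kg

21.75 kg


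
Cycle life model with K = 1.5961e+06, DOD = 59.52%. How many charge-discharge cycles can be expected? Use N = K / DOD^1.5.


DOD^1.5 = 459.19
N = K / DOD^1.5 = 1.5961e+06 / 459.19 = 3476

3476 cycles


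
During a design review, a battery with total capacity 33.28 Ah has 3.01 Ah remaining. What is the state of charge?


SOC = (remaining / total) * 100 = (3.01 / 33.28) * 100 = 9.044%

9.044%


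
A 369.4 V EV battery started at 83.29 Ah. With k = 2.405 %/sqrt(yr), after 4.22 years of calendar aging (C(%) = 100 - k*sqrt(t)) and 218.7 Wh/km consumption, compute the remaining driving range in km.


Step 1: capacity retention = 100 - 2.405 * sqrt(4.22) = 100 - 2.405 * 2.0543 = 95.059%
Step 2: C_now = 83.29 * 95.059/100 = 79.175 Ah
Step 3: E_pack = V * C_now = 369.4 * 79.175 = 29247 Wh
Step 4: range = E_pack / consumption = 29247 / 218.7 = 133.7 km

133.7 km


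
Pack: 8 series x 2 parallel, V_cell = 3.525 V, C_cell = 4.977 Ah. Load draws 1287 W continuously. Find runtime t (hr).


Step 1: E_pack = Ns * V_cell * Np * C_cell = 8 * 3.525 * 2 * 4.977 = 280.7 Wh
Step 2: t = E_pack / P = 280.7 / 1287 = 0.2181 hr

0.2181 hr


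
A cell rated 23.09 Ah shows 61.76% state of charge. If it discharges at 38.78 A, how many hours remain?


Step 1: remaining = SOC/100 * C_total = 61.76/100 * 23.09 = 14.26 Ah
Step 2: t = remaining / I = 14.26 / 38.78 = 0.3677 hr

0.3677 hr


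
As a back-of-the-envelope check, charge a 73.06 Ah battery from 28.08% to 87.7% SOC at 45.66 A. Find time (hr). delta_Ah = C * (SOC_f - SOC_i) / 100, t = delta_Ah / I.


Step 1: dSOC = 87.7% - 28.08% = 59.62%
Step 2: delta_Ah = 73.06 * 59.62 / 100 = 43.558 Ah
Step 3: t = 43.558 / 45.66 = 0.9540 hr

0.9540 hr


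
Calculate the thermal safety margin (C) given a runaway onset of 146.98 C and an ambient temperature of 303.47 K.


Convert: T_ambient = 303.47 K = 30.32 C
margin = 146.98 - 30.32 = 116.66 C

116.66 C


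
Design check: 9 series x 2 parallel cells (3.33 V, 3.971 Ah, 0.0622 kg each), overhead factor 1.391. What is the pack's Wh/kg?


Step 1: V_pack = 9 * 3.33 = 29.97 V
Step 2: C_pack = 2 * 3.971 = 7.942 Ah
Step 3: E_pack = V_pack * C_pack = 29.97 * 7.942 = 238.02 Wh
Step 4: m_pack = 9 * 2 * 0.0622 * 1.391 = 1.5574 kg
Step 5: ED = E_pack / m_pack = 238.02 / 1.5574 = 152.8 Wh/kg

152.8 Wh/kg


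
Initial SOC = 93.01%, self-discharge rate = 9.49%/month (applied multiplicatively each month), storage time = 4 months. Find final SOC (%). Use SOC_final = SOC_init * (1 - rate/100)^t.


Monthly retention factor = 1 - 9.49/100 = 0.9051
Over 4 months: factor^4 = 0.6711
SOC_final = 93.01 * 0.6711 = 62.42%

62.42%


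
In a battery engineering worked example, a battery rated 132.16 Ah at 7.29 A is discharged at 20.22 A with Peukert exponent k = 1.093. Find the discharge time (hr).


t_rated = C / I_rated = 132.16 / 7.29 = 18.129 hr
(I_rated/I)^k = (0.36053)^1.093 = 0.3279
t = t_rated * (I_rated/I)^k = 18.129 * 0.3279 = 5.944 hr

5.944 hr


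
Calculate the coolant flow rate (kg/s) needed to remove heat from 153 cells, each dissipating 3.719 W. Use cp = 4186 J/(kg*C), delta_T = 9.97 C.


Step 1: Total heat Q = 153 * 3.719 W = 569.01 W
Step 2: denom = cp * dT = 4186 * 9.97 = 41734
Step 3: m_dot = 569.01 / 41734 = 0.01363 kg/s

0.01363 kg/s


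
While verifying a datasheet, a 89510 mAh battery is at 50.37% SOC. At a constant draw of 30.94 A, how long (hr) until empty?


Convert: C_total = 89510 mAh = 89.51 Ah
Step 1: remaining = SOC/100 * C_total = 50.37/100 * 89.51 = 45.086 Ah
Step 2: t = remaining / I = 45.086 / 30.94 = 1.457 hr

1.457 hr


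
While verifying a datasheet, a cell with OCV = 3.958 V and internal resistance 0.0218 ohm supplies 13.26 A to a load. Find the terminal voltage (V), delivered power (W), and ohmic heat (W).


Step 1: V_terminal = OCV - I*R = 3.958 - 13.26 * 0.0218 = 3.6689 V
Step 2: P_out = V_terminal * I = 3.6689 * 13.26 = 48.65 W
Step 3: Q = I^2 * R = 13.26^2 * 0.0218 = 3.833 W

V=3.6689 V, P=48.65 W, Q=3.833 W


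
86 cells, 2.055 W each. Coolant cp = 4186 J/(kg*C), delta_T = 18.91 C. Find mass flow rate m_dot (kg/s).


Step 1: Total heat Q = 86 * 2.055 W = 176.73 W
Step 2: denom = cp * dT = 4186 * 18.91 = 79157
Step 3: m_dot = 176.73 / 79157 = 0.002233 kg/s

0.002233 kg/s


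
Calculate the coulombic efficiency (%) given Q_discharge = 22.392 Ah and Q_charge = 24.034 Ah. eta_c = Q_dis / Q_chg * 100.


eta_c = Q_dis / Q_chg * 100 = 22.392 / 24.034 * 100 = 93.17%

93.17%


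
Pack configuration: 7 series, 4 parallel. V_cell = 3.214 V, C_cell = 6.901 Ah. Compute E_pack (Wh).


E = Ns * Vcell * Np * Ccell = 7 * 3.214 * 4 * 6.901 = 621.0 Wh

621.0 Wh


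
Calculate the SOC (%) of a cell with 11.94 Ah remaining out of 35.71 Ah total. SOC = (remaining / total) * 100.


SOC% = 11.94 / 35.71 * 100 = 33.44%

33.44%


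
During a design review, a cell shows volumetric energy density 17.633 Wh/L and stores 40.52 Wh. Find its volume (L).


V = E / ED = 40.52 / 17.633 = 2.298 L

2.298 L


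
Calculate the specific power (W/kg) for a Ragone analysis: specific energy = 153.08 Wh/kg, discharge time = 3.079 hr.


Specific power = 153.08 Wh/kg / 3.079 hr = 49.72 W/kg

49.72 W/kg


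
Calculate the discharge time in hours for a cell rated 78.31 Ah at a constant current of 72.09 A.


Runtime = 78.31 Ah / 72.09 A = 1.086 hr

1.086 hr


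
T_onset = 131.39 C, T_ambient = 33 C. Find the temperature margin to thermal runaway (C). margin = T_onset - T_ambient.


Safety margin = 131.39 C - 33 C = 98.39 C

98.39 C
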